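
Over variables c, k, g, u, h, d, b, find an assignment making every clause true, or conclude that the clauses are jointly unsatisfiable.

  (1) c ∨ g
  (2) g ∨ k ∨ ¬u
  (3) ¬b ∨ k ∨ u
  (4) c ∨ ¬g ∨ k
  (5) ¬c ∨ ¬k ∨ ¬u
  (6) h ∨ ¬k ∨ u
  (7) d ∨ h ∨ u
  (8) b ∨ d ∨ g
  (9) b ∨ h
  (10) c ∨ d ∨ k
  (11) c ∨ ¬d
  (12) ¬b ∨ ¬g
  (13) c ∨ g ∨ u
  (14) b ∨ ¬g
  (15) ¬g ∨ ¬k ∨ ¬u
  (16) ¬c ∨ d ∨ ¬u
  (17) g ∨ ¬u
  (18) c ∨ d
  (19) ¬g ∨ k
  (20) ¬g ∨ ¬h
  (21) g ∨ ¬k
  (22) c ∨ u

c: True; k: False; g: False; u: False; h: True; d: True; b: False

Try c = False:
  (c ∨ g) forces g = True.
  (c ∨ ¬g ∨ k) forces k = True.
  (c ∨ ¬d) forces d = False.
  clause (c ∨ d) is falsified — backtrack.
So c = True.
Try k = True:
  (¬c ∨ ¬k ∨ ¬u) forces u = False.
  (h ∨ ¬k ∨ u) forces h = True.
  (¬g ∨ ¬h) forces g = False.
  clause (g ∨ ¬k) is falsified — backtrack.
So k = False.
  then (¬g ∨ k) forces g = False.
  then (g ∨ k ∨ ¬u) forces u = False.
  then (¬b ∨ k ∨ u) forces b = False.
  then (b ∨ d ∨ g) forces d = True.
  then (b ∨ h) forces h = True.
All clauses satisfied.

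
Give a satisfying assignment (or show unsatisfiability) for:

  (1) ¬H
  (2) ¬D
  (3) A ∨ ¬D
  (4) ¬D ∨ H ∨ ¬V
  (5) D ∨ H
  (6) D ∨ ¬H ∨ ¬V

Case H = True:
  Clause (¬H) is falsified — contradiction.
Case H = False:
  (¬D) forces D = False.
  Clause (D ∨ H) is falsified — contradiction.
Both cases fail, so the formula is unsatisfiable.

Unsatisfiable — no assignment works.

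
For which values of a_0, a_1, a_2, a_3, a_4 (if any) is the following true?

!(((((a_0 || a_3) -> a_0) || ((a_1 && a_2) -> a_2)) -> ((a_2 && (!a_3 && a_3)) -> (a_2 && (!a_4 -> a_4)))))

The formula is unsatisfiable.

Case a_3 = True: the formula becomes !(((a_0 || ((a_1 && a_2) -> a_2)) -> True)) = False.
Case a_3 = False: the formula becomes !((((a_0 -> a_0) || ((a_1 && a_2) -> a_2)) -> True)) = False.
Both cases fail — unsatisfiable.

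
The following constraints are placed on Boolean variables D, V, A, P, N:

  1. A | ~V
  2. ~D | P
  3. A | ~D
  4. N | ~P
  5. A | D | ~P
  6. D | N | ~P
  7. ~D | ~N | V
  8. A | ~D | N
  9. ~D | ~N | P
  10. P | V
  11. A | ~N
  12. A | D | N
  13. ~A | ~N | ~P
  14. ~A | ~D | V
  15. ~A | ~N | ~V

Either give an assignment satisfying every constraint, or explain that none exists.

D = False, V = True, A = True, P = False, N = False

Set D = False.
Try V = False:
  (P | V) forces P = True.
  (N | ~P) forces N = True.
  (A | D | ~P) forces A = True.
  clause (~A | ~N | ~P) is falsified — backtrack.
So V = True.
  then (A | ~V) forces A = True.
  then (~A | ~N | ~V) forces N = False.
  then (N | ~P) forces P = False.
All clauses satisfied.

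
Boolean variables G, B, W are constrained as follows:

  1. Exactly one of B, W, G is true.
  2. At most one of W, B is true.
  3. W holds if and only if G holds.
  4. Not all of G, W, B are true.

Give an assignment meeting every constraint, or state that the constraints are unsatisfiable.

G = False, B = True, W = False

  (1) {B, W, G}: 1 true — exactly one ✓
  (2) {W, B}: 1 true — at most one ✓
  (3) W=F, G=F — same ✓
  (4) {G, W, B}: 1/3 true — not all ✓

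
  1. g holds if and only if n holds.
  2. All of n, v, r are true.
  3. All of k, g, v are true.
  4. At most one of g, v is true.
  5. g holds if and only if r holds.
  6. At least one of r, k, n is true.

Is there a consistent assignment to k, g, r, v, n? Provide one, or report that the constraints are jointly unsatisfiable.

Case g = True:
  (1) with g=T forces n = True.
  (2) forces v = True.
  Constraint (4) is violated (g=T, v=T) — contradiction.
Case g = False:
  Constraint (3) is violated (g=F) — contradiction.
Both cases fail — unsatisfiable.

Unsatisfiable — no assignment works.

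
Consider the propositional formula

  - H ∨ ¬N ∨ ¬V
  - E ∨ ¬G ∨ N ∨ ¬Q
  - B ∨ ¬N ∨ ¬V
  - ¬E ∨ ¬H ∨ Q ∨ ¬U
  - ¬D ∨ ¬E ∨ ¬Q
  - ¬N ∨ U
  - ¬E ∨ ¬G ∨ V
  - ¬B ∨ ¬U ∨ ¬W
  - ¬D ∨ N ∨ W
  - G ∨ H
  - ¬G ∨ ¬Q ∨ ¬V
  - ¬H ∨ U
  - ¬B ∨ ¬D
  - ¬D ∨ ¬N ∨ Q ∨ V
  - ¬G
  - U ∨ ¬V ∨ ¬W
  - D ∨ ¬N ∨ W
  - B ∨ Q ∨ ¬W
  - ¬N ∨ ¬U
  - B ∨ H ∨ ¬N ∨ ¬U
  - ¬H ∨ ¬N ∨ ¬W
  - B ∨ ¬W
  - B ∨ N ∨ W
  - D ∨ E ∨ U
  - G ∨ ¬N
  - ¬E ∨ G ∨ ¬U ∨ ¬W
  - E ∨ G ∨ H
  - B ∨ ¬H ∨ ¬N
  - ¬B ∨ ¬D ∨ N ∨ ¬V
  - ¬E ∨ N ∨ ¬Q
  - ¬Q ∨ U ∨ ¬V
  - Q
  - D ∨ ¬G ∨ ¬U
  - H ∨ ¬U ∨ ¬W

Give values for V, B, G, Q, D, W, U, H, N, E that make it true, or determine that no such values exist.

V=F, B=T, G=F, Q=T, D=F, W=F, U=T, H=T, N=F, E=F

Unit clause (¬G) forces G = False.
In (G ∨ ¬N) only ¬N is left, so N = False.
Unit clause (Q) forces Q = True.
In (G ∨ H) only H is left, so H = True.
In (¬H ∨ U) only U is left, so U = True.
In (¬E ∨ N ∨ ¬Q) only ¬E is left, so E = False.
Set V = False.
Try B = False:
  (B ∨ ¬W) forces W = False.
  clause (B ∨ N ∨ W) is falsified — backtrack.
So B = True.
  then (¬B ∨ ¬U ∨ ¬W) forces W = False.
  then (¬D ∨ N ∨ W) forces D = False.
All clauses satisfied.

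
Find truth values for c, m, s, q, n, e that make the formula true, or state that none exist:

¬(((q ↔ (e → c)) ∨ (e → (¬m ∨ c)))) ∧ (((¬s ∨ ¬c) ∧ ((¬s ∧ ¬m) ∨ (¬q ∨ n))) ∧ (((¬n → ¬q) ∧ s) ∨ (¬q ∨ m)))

c=F, m=T, s=T, q=T, n=T, e=T

  ¬(((q ↔ (e → c)) ∨ (e → (¬m ∨ c)))) = True
    (q ↔ (e → c)) ∨ (e → (¬m ∨ c)) = False
      q ↔ (e → c) = False
        e → c = False
      e → (¬m ∨ c) = False
        ¬m ∨ c = False
          ¬m = False
  ((¬s ∨ ¬c) ∧ ((¬s ∧ ¬m) ∨ (¬q ∨ n))) ∧ (((¬n → ¬q) ∧ s) ∨ (¬q ∨ m)) = True
    (¬s ∨ ¬c) ∧ ((¬s ∧ ¬m) ∨ (¬q ∨ n)) = True
      ¬s ∨ ¬c = True
        ¬s = False
        ¬c = True
      (¬s ∧ ¬m) ∨ (¬q ∨ n) = True
        ¬s ∧ ¬m = False
          ¬s = False
          ¬m = False
        ¬q ∨ n = True
          ¬q = False
    ((¬n → ¬q) ∧ s) ∨ (¬q ∨ m) = True
      (¬n → ¬q) ∧ s = True
        ¬n → ¬q = True
          ¬n = False
          ¬q = False
      ¬q ∨ m = True
        ¬q = False
Both conjuncts True, so the formula holds.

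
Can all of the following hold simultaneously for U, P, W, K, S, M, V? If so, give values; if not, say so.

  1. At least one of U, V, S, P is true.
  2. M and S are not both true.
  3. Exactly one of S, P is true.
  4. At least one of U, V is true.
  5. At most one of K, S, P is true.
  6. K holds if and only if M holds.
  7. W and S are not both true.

U = True, P = True, W = True, K = False, S = False, M = False, V = True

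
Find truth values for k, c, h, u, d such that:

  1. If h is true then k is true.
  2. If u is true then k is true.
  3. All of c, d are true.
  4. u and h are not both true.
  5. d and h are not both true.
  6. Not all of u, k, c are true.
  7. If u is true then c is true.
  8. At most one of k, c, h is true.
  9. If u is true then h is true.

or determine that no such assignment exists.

k = False, c = True, h = False, u = False, d = True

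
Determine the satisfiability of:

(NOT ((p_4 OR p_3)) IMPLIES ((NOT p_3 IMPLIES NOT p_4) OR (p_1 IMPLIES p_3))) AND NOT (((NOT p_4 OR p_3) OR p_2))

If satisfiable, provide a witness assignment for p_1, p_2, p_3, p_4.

p_1 = False, p_2 = False, p_3 = False, p_4 = True

  NOT ((p_4 OR p_3)) IMPLIES ((NOT p_3 IMPLIES NOT p_4) OR (p_1 IMPLIES p_3)) = True
    NOT ((p_4 OR p_3)) = False
      p_4 OR p_3 = True
    (NOT p_3 IMPLIES NOT p_4) OR (p_1 IMPLIES p_3) = True
      NOT p_3 IMPLIES NOT p_4 = False
        NOT p_3 = True
        NOT p_4 = False
      p_1 IMPLIES p_3 = True
  NOT (((NOT p_4 OR p_3) OR p_2)) = True
    (NOT p_4 OR p_3) OR p_2 = False
      NOT p_4 OR p_3 = False
        NOT p_4 = False
Both conjuncts True, so the formula holds.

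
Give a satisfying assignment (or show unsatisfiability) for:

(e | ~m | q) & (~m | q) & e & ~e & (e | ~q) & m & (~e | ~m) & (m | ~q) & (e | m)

UNSATISFIABLE

Case e = True:
  Clause (~e) is falsified — contradiction.
Case e = False:
  Clause (e) is falsified — contradiction.
Both cases fail, so the formula is unsatisfiable.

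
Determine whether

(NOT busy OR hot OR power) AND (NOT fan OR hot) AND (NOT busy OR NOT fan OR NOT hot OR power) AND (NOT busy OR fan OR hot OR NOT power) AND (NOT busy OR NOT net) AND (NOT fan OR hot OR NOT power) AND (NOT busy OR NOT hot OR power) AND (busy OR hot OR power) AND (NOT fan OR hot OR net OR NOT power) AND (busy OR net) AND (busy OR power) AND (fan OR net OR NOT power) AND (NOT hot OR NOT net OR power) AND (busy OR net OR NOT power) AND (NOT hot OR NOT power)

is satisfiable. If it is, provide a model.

hot = False, net = True, busy = False, fan = False, power = True

Try hot = True:
  (NOT hot OR NOT power) forces power = False.
  (NOT busy OR NOT hot OR power) forces busy = False.
  clause (busy OR power) is falsified — backtrack.
So hot = False.
  then (NOT fan OR hot) forces fan = False.
Set net = True.
  then (NOT busy OR NOT net) forces busy = False.
  then (busy OR hot OR power) forces power = True.
All clauses satisfied.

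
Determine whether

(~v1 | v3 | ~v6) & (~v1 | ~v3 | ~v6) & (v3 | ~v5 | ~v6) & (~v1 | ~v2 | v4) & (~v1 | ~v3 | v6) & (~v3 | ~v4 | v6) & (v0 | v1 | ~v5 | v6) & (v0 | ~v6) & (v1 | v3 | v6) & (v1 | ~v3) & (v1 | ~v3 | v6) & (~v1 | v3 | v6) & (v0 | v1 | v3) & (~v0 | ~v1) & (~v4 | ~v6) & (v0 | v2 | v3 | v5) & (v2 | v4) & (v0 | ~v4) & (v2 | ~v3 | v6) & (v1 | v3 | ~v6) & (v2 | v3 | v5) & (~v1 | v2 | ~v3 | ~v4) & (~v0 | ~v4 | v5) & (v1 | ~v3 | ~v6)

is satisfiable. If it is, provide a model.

Case v1 = True:
  (~v0 | ~v1) forces v0 = False.
  (v0 | ~v6) forces v6 = False.
  (~v1 | ~v3 | v6) forces v3 = False.
  Clause (~v1 | v3 | v6) is falsified — contradiction.
Case v1 = False:
  (v1 | ~v3) forces v3 = False.
  (v1 | v3 | v6) forces v6 = True.
  Clause (v1 | v3 | ~v6) is falsified — contradiction.
Both cases fail, so the formula is unsatisfiable.

The formula is unsatisfiable.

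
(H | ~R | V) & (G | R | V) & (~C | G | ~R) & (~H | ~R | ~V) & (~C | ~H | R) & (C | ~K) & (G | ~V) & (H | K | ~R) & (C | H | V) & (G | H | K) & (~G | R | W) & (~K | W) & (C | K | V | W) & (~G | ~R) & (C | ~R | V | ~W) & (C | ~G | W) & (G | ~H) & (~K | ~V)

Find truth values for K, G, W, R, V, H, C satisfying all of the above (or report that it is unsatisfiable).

Set K = False.
Try G = False:
  (G | ~V) forces V = False.
  (G | R | V) forces R = True.
  (H | ~R | V) forces H = True.
  clause (G | ~H) is falsified — backtrack.
So G = True.
  then (~G | ~R) forces R = False.
  then (~G | R | W) forces W = True.
Set V = True.
Set H = False.
Set C = False.
All clauses satisfied.

K = False; G = True; W = True; R = False; V = True; H = False; C = False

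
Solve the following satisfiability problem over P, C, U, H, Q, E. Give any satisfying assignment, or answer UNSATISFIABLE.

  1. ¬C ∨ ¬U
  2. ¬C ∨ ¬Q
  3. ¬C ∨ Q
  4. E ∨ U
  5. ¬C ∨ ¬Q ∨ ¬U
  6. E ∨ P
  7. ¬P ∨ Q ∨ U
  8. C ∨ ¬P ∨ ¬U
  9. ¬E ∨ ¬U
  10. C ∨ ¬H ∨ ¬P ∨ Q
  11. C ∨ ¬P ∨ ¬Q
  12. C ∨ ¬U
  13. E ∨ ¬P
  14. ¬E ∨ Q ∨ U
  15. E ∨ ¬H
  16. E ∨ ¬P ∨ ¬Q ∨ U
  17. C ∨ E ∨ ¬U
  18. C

Case C = True:
  (¬C ∨ ¬U) forces U = False.
  (¬C ∨ ¬Q) forces Q = False.
  Clause (¬C ∨ Q) is falsified — contradiction.
Case C = False:
  Clause (C) is falsified — contradiction.
Both cases fail, so the formula is unsatisfiable.

No satisfying assignment exists.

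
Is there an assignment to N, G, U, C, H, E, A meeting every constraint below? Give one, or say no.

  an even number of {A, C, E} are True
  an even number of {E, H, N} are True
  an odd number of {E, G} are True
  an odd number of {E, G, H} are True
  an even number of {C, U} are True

N: True; G: False; U: True; C: True; H: False; E: True; A: False

{A, C, E}: 2 true → even ✓
{E, H, N}: 2 true → even ✓
{E, G}: 1 true → odd ✓
{E, G, H}: 1 true → odd ✓
{C, U}: 2 true → even ✓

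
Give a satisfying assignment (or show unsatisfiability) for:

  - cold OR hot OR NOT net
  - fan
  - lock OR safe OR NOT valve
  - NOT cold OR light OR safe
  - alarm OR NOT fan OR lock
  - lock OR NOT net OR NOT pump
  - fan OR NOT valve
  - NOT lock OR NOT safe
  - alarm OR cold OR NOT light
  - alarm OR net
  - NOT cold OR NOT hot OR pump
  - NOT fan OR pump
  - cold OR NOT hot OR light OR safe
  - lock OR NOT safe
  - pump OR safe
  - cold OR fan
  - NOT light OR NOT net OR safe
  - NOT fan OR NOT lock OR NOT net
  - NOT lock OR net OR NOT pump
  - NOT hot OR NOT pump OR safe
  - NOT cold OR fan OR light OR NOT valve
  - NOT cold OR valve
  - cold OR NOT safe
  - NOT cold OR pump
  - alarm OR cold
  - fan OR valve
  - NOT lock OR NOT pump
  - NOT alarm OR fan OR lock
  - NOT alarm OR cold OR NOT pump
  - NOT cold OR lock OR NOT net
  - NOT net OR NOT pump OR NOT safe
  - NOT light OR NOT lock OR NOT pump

Case fan = True:
  (NOT fan OR pump) forces pump = True.
  (NOT lock OR NOT pump) forces lock = False.
  (alarm OR NOT fan OR lock) forces alarm = True.
  (lock OR NOT net OR NOT pump) forces net = False.
  (lock OR NOT safe) forces safe = False.
  (lock OR safe OR NOT valve) forces valve = False.
  (NOT hot OR NOT pump OR safe) forces hot = False.
  (NOT cold OR valve) forces cold = False.
  Clause (NOT alarm OR cold OR NOT pump) is falsified — contradiction.
Case fan = False:
  Clause (fan) is falsified — contradiction.
Both cases fail, so the formula is unsatisfiable.

UNSATISFIABLE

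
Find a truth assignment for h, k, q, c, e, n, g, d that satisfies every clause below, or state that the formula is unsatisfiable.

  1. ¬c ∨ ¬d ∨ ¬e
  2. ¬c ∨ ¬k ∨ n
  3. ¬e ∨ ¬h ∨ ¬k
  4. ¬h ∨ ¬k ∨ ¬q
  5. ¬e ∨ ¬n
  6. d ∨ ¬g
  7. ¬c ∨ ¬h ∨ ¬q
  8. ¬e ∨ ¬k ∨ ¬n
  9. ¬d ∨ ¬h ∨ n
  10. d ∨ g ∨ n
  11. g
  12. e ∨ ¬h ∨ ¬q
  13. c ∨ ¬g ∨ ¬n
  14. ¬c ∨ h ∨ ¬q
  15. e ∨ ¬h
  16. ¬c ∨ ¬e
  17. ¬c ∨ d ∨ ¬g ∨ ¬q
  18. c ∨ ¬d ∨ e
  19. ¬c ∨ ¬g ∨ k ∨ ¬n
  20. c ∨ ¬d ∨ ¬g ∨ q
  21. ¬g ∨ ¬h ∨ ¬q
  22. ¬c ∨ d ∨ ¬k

Unit clause (g) forces g = True.
In (d ∨ ¬g) only d is left, so d = True.
Try h = True:
  (¬d ∨ ¬h ∨ n) forces n = True.
  (¬e ∨ ¬n) forces e = False.
  clause (e ∨ ¬h) is falsified — backtrack.
So h = False.
Set k = False.
Set q = True.
  then (¬c ∨ h ∨ ¬q) forces c = False.
  then (c ∨ ¬d ∨ e) forces e = True.
  then (¬e ∨ ¬n) forces n = False.
All clauses satisfied.

h = False; k = False; q = True; c = False; e = True; n = False; g = True; d = True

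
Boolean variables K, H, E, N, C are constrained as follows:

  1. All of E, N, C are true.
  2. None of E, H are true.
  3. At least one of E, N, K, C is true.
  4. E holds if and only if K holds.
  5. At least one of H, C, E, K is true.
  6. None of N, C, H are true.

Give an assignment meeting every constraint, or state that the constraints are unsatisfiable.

The formula is unsatisfiable.

Case E = True:
  Constraint (2) is violated (E=T) — contradiction.
Case E = False:
  Constraint (1) is violated (E=F) — contradiction.
Both cases fail — unsatisfiable.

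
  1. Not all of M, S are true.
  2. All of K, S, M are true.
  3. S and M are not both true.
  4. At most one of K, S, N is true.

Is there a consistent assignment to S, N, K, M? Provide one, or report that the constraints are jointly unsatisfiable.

Case K = True:
  (2) forces S = True.
  Constraint (4) is violated (K=T, S=T) — contradiction.
Case K = False:
  Constraint (2) is violated (K=F) — contradiction.
Both cases fail — unsatisfiable.

UNSATISFIABLE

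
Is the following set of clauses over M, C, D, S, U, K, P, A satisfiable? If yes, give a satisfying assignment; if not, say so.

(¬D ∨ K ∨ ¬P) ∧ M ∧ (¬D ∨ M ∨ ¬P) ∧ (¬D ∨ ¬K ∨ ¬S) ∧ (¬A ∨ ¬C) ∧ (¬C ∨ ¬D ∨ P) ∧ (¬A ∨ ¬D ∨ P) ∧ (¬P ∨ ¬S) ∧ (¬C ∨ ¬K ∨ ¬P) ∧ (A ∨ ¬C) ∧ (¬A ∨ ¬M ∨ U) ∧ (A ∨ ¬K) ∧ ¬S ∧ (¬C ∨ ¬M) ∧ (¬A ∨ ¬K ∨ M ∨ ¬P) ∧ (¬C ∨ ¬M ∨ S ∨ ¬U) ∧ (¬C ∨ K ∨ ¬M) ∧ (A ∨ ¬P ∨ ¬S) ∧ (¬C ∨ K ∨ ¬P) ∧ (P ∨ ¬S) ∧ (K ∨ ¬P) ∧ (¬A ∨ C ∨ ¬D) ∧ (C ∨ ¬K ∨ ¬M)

Unit clause (M) forces M = True.
Unit clause (¬S) forces S = False.
In (¬C ∨ ¬M) only ¬C is left, so C = False.
In (C ∨ ¬K ∨ ¬M) only ¬K is left, so K = False.
In (K ∨ ¬P) only ¬P is left, so P = False.
Set D = False.
Set U = True.
Set A = True.
All clauses satisfied.

M = True; C = False; D = False; S = False; U = True; K = False; P = False; A = True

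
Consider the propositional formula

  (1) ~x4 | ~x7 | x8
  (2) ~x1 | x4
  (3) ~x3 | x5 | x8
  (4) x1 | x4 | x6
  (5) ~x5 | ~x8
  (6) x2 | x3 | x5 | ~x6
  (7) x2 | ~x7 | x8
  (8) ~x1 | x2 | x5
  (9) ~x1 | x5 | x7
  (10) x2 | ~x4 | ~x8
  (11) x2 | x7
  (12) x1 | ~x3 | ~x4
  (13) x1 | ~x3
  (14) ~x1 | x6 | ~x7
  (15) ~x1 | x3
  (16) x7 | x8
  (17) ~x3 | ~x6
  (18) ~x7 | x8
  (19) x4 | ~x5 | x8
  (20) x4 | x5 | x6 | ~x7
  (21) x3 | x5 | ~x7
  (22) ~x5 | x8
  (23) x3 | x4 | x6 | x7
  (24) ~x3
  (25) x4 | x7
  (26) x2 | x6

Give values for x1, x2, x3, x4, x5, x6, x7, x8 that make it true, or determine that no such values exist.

Unit clause (~x3) forces x3 = False.
In (~x1 | x3) only ~x1 is left, so x1 = False.
Try x2 = False:
  (x2 | x7) forces x7 = True.
  (x2 | ~x7 | x8) forces x8 = True.
  (~x5 | ~x8) forces x5 = False.
  clause (x3 | x5 | ~x7) is falsified — backtrack.
So x2 = True.
Set x4 = True.
Set x5 = False.
  then (x3 | x5 | ~x7) forces x7 = False.
  then (x7 | x8) forces x8 = True.
Set x6 = True.
All clauses satisfied.

x1=F, x2=T, x3=F, x4=T, x5=F, x6=T, x7=F, x8=T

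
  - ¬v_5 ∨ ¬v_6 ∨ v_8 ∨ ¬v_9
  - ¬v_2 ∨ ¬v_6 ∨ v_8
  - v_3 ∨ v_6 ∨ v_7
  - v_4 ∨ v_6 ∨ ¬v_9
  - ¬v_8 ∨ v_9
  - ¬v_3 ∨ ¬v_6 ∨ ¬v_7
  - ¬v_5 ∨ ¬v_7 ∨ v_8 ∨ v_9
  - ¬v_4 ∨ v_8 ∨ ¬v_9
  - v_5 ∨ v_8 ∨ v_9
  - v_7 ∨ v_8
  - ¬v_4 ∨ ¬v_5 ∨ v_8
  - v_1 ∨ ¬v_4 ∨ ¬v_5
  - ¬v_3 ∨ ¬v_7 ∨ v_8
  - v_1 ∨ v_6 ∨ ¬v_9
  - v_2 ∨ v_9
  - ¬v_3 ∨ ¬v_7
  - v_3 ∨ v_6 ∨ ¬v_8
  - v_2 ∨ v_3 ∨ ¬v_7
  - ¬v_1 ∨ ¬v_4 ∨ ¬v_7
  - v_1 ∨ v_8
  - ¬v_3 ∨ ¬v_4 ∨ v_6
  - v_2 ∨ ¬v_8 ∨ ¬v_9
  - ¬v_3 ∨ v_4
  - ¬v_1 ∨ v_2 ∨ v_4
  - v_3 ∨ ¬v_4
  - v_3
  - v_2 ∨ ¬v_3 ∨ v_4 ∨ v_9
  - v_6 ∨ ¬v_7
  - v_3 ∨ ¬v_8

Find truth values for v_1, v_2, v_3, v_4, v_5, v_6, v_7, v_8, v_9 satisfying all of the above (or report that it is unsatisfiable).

v_1 = True; v_2 = True; v_3 = True; v_4 = True; v_5 = True; v_6 = True; v_7 = False; v_8 = True; v_9 = True

Unit clause (v_3) forces v_3 = True.
In (¬v_3 ∨ ¬v_7) only ¬v_7 is left, so v_7 = False.
In (¬v_3 ∨ v_4) only v_4 is left, so v_4 = True.
In (v_7 ∨ v_8) only v_8 is left, so v_8 = True.
In (¬v_3 ∨ ¬v_4 ∨ v_6) only v_6 is left, so v_6 = True.
In (¬v_8 ∨ v_9) only v_9 is left, so v_9 = True.
In (v_2 ∨ ¬v_8 ∨ ¬v_9) only v_2 is left, so v_2 = True.
Set v_1 = True.
Set v_5 = True.
All clauses satisfied.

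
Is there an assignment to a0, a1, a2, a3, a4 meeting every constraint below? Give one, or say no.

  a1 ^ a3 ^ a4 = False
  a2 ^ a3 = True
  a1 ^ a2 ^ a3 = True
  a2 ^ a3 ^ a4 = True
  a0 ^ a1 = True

a0 = True, a1 = False, a2 = True, a3 = False, a4 = False

a1 ^ a3 ^ a4 = F ^ F ^ F = False ✓
a2 ^ a3 = T ^ F = True ✓
a1 ^ a2 ^ a3 = F ^ T ^ F = True ✓
a2 ^ a3 ^ a4 = T ^ F ^ F = True ✓
a0 ^ a1 = T ^ F = True ✓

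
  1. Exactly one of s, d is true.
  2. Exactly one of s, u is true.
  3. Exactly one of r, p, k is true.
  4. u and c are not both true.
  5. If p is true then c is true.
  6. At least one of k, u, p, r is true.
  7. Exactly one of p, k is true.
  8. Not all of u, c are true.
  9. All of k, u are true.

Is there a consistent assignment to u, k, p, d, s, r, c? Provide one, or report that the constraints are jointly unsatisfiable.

u = True; k = True; p = False; d = True; s = False; r = False; c = False

  (1) {s, d}: 1 true — exactly one ✓
  (2) {s, u}: 1 true — exactly one ✓
  (3) {r, p, k}: 1 true — exactly one ✓
  (4) u=T, c=F — not both ✓
  (5) p=F ⇒ c: vacuous ✓
  (6) {k, u, p, r}: 2 true — at least one ✓
  (7) {p, k}: 1 true — exactly one ✓
  (8) {u, c}: 1/2 true — not all ✓
  (9) {k, u}: all 2 true ✓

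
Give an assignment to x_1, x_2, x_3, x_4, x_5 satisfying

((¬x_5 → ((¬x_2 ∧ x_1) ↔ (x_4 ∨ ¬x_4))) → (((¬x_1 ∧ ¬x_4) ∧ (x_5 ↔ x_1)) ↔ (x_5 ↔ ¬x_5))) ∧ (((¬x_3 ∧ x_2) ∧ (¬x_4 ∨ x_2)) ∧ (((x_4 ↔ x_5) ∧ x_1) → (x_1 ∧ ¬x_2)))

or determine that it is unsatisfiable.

x_1 = False; x_2 = True; x_3 = False; x_4 = False; x_5 = True

  (¬x_5 → ((¬x_2 ∧ x_1) ↔ (x_4 ∨ ¬x_4))) → (((¬x_1 ∧ ¬x_4) ∧ (x_5 ↔ x_1)) ↔ (x_5 ↔ ¬x_5)) = True
    ¬x_5 → ((¬x_2 ∧ x_1) ↔ (x_4 ∨ ¬x_4)) = True
      ¬x_5 = False
      (¬x_2 ∧ x_1) ↔ (x_4 ∨ ¬x_4) = False
        ¬x_2 ∧ x_1 = False
          ¬x_2 = False
        x_4 ∨ ¬x_4 = True
          ¬x_4 = True
    ((¬x_1 ∧ ¬x_4) ∧ (x_5 ↔ x_1)) ↔ (x_5 ↔ ¬x_5) = True
      (¬x_1 ∧ ¬x_4) ∧ (x_5 ↔ x_1) = False
        ¬x_1 ∧ ¬x_4 = True
          ¬x_1 = True
          ¬x_4 = True
        x_5 ↔ x_1 = False
      x_5 ↔ ¬x_5 = False
        ¬x_5 = False
  ((¬x_3 ∧ x_2) ∧ (¬x_4 ∨ x_2)) ∧ (((x_4 ↔ x_5) ∧ x_1) → (x_1 ∧ ¬x_2)) = True
    (¬x_3 ∧ x_2) ∧ (¬x_4 ∨ x_2) = True
      ¬x_3 ∧ x_2 = True
        ¬x_3 = True
      ¬x_4 ∨ x_2 = True
        ¬x_4 = True
    ((x_4 ↔ x_5) ∧ x_1) → (x_1 ∧ ¬x_2) = True
      (x_4 ↔ x_5) ∧ x_1 = False
        x_4 ↔ x_5 = False
      x_1 ∧ ¬x_2 = False
        ¬x_2 = False
Both conjuncts True, so the formula holds.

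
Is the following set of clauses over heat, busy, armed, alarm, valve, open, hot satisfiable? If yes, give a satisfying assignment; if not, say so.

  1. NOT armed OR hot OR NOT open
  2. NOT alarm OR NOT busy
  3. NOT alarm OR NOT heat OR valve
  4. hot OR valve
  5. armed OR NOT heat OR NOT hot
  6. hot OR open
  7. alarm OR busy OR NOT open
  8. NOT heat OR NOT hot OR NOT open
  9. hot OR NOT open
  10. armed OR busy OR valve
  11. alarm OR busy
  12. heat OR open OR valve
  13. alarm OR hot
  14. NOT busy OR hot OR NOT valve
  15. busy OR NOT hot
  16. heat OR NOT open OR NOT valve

heat = True; busy = True; armed = True; alarm = False; valve = False; open = False; hot = True

Set heat = True.
Try busy = False:
  (alarm OR busy) forces alarm = True.
  (NOT alarm OR NOT heat OR valve) forces valve = True.
  (busy OR NOT hot) forces hot = False.
  (hot OR open) forces open = True.
  clause (hot OR NOT open) is falsified — backtrack.
So busy = True.
  then (NOT alarm OR NOT busy) forces alarm = False.
  then (alarm OR hot) forces hot = True.
  then (armed OR NOT heat OR NOT hot) forces armed = True.
  then (NOT heat OR NOT hot OR NOT open) forces open = False.
Set valve = False.
All clauses satisfied.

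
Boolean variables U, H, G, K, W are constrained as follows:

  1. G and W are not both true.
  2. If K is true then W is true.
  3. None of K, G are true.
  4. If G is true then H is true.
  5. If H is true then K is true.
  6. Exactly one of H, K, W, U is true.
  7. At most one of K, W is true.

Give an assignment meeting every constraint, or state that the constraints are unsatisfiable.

U=T, H=F, G=F, K=F, W=F

  (1) G=F, W=F — not both ✓
  (2) K=F ⇒ W: vacuous ✓
  (3) {K, G}: 0 true — none ✓
  (4) G=F ⇒ H: vacuous ✓
  (5) H=F ⇒ K: vacuous ✓
  (6) {H, K, W, U}: 1 true — exactly one ✓
  (7) {K, W}: 0 true — at most one ✓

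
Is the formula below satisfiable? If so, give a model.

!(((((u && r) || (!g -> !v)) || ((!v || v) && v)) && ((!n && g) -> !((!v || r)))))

g = True, r = True, n = False, u = True, v = True

  !(((((u && r) || (!g -> !v)) || ((!v || v) && v)) && ((!n && g) -> !((!v || r))))) = True
    (((u && r) || (!g -> !v)) || ((!v || v) && v)) && ((!n && g) -> !((!v || r))) = False
      ((u && r) || (!g -> !v)) || ((!v || v) && v) = True
        (u && r) || (!g -> !v) = True
          u && r = True
          !g -> !v = True
            !g = False
            !v = False
        (!v || v) && v = True
          !v || v = True
            !v = False
      (!n && g) -> !((!v || r)) = False
        !n && g = True
          !n = True
        !((!v || r)) = False
          !v || r = True
            !v = False
The formula evaluates to True.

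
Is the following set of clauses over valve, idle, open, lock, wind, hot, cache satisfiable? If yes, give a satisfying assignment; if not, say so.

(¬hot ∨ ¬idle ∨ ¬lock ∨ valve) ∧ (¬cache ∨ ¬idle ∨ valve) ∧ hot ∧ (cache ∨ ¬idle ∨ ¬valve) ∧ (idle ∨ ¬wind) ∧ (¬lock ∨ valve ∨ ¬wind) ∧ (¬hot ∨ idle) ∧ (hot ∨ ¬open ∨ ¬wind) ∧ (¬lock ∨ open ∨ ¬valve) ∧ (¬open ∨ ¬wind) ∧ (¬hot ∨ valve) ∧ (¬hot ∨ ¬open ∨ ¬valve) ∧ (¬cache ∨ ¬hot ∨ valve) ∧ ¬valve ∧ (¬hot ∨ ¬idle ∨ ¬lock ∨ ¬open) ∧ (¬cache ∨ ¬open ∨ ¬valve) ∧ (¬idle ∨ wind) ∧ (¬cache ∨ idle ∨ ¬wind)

Case valve = True:
  Clause (¬valve) is falsified — contradiction.
Case valve = False:
  (hot) forces hot = True.
  Clause (¬hot ∨ valve) is falsified — contradiction.
Both cases fail, so the formula is unsatisfiable.

No satisfying assignment exists.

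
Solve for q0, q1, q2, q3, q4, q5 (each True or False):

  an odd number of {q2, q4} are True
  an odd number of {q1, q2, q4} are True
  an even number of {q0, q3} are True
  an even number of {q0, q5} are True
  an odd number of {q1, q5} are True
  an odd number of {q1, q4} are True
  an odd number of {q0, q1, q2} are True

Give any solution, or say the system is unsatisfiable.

q0 = True, q1 = False, q2 = False, q3 = True, q4 = True, q5 = True

{q2, q4}: 1 true → odd ✓
{q1, q2, q4}: 1 true → odd ✓
{q0, q3}: 2 true → even ✓
{q0, q5}: 2 true → even ✓
{q1, q5}: 1 true → odd ✓
{q1, q4}: 1 true → odd ✓
{q0, q1, q2}: 1 true → odd ✓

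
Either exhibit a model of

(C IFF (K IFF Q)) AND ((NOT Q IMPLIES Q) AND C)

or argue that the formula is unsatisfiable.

C: True, Q: True, K: True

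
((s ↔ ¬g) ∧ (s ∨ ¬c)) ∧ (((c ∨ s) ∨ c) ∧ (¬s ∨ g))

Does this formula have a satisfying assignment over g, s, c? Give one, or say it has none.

The formula is unsatisfiable.

Case s = True: the formula simplifies to ¬g ∧ g.
  g = True: the conjunct ¬g is False.
  g = False: the conjunct g is False.
Case s = False: the formula simplifies to (g ∧ ¬c) ∧ (c ∨ c).
  c = True: the conjunct ¬c is False.
  c = False: the conjunct c ∨ c becomes False ∨ False = False.
Both cases fail — unsatisfiable.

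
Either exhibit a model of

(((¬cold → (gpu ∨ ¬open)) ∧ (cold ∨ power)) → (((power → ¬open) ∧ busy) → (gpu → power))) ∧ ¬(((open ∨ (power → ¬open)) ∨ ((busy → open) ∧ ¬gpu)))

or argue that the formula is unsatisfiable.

The conjunct ¬(((open ∨ (power → ¬open)) ∨ ((busy → open) ∧ ¬gpu))) is unsatisfiable on its own:
  open = True: this becomes ¬((True ∨ ¬gpu)) = False.
  open = False: this becomes ¬((True ∨ (¬busy ∧ ¬gpu))) = False.
So the whole conjunction is unsatisfiable.

Unsatisfiable — no assignment works.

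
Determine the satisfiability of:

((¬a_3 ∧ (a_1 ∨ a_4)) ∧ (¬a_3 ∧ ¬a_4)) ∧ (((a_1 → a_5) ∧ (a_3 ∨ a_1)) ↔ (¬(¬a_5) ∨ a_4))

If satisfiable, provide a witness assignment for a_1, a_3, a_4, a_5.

a_1: True; a_3: False; a_4: False; a_5: False

  (¬a_3 ∧ (a_1 ∨ a_4)) ∧ (¬a_3 ∧ ¬a_4) = True
    ¬a_3 ∧ (a_1 ∨ a_4) = True
      ¬a_3 = True
      a_1 ∨ a_4 = True
    ¬a_3 ∧ ¬a_4 = True
      ¬a_3 = True
      ¬a_4 = True
  ((a_1 → a_5) ∧ (a_3 ∨ a_1)) ↔ (¬(¬a_5) ∨ a_4) = True
    (a_1 → a_5) ∧ (a_3 ∨ a_1) = False
      a_1 → a_5 = False
      a_3 ∨ a_1 = True
    ¬(¬a_5) ∨ a_4 = False
      ¬(¬a_5) = False
        ¬a_5 = True
Both conjuncts True, so the formula holds.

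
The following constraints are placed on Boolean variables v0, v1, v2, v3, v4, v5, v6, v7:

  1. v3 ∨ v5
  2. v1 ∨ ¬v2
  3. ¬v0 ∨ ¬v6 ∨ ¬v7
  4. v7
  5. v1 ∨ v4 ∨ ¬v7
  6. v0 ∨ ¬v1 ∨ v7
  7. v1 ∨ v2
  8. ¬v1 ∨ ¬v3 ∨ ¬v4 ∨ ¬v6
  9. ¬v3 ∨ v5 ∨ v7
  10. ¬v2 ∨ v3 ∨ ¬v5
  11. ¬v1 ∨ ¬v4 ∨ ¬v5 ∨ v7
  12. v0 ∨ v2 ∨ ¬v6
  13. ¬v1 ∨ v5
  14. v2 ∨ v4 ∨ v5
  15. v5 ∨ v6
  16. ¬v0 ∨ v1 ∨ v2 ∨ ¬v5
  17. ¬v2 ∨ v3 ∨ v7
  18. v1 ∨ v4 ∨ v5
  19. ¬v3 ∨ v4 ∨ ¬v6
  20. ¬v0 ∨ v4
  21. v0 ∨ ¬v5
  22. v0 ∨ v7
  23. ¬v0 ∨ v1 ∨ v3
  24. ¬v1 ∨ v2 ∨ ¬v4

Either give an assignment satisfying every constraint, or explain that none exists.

v0: True; v1: True; v2: True; v3: True; v4: True; v5: True; v6: False; v7: True

Unit clause (v7) forces v7 = True.
Set v0 = True.
  then (¬v0 ∨ ¬v6 ∨ ¬v7) forces v6 = False.
  then (v5 ∨ v6) forces v5 = True.
  then (¬v0 ∨ v4) forces v4 = True.
Try v1 = False:
  (v1 ∨ ¬v2) forces v2 = False.
  clause (v1 ∨ v2) is falsified — backtrack.
So v1 = True.
  then (¬v1 ∨ v2 ∨ ¬v4) forces v2 = True.
  then (¬v2 ∨ v3 ∨ ¬v5) forces v3 = True.
All clauses satisfied.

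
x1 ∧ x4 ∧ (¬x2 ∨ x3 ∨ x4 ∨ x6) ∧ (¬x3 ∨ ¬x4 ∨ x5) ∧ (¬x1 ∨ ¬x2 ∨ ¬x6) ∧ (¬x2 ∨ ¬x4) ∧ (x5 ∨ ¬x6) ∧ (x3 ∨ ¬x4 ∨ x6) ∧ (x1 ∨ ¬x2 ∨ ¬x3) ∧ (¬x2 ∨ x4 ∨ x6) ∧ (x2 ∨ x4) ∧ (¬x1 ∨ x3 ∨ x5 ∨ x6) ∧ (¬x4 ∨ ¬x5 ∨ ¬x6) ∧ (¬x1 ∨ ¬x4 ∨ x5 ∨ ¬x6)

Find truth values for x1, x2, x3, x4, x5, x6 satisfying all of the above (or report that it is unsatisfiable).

x1: True, x2: False, x3: True, x4: True, x5: True, x6: False

Unit clause (x1) forces x1 = True.
Unit clause (x4) forces x4 = True.
In (¬x2 ∨ ¬x4) only ¬x2 is left, so x2 = False.
Set x3 = True.
  then (¬x3 ∨ ¬x4 ∨ x5) forces x5 = True.
  then (¬x4 ∨ ¬x5 ∨ ¬x6) forces x6 = False.
All clauses satisfied.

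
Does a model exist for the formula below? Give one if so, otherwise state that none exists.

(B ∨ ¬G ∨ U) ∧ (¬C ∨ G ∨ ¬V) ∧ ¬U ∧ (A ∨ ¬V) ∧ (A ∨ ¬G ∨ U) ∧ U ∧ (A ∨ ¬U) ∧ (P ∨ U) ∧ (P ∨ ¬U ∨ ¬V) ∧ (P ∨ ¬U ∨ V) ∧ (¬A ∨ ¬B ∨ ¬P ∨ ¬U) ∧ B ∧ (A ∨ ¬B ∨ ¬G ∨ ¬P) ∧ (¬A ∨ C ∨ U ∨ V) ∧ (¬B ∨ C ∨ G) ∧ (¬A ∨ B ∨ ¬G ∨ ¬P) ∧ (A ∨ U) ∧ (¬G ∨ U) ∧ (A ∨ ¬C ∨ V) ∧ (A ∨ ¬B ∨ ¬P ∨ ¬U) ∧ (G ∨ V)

Case U = True:
  Clause (¬U) is falsified — contradiction.
Case U = False:
  Clause (U) is falsified — contradiction.
Both cases fail, so the formula is unsatisfiable.

The formula is unsatisfiable.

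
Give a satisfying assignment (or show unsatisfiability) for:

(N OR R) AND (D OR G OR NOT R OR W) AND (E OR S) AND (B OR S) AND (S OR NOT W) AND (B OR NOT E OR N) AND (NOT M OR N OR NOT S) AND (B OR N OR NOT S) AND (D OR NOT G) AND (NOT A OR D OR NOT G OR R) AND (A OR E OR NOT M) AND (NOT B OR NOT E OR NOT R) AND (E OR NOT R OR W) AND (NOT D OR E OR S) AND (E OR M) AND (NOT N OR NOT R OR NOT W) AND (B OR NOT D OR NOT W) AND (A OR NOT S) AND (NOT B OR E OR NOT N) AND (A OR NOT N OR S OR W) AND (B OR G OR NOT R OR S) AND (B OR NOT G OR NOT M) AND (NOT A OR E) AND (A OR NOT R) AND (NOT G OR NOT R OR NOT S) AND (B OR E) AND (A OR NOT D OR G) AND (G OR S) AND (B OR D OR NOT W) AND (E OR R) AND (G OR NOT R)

Set W = False.
Set R = False.
  then (N OR R) forces N = True.
  then (E OR R) forces E = True.
Set M = False.
Set D = True.
Set B = False.
  then (B OR S) forces S = True.
  then (A OR NOT S) forces A = True.
Set G = False.
All clauses satisfied.

W = False; R = False; M = False; D = True; B = False; N = True; S = True; G = False; A = True; E = True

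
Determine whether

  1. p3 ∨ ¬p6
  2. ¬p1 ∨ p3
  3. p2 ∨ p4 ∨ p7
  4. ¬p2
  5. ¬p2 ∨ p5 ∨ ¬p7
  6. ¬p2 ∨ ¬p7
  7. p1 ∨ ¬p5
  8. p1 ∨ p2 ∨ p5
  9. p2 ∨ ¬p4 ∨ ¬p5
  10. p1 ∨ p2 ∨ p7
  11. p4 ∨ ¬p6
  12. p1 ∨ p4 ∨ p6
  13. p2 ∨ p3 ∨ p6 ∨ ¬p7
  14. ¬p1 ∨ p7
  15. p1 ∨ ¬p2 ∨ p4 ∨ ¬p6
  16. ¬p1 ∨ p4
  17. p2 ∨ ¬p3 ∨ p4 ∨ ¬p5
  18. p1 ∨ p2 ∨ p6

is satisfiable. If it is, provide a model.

Unit clause (¬p2) forces p2 = False.
Set p1 = True.
  then (¬p1 ∨ p3) forces p3 = True.
  then (¬p1 ∨ p7) forces p7 = True.
  then (¬p1 ∨ p4) forces p4 = True.
  then (p2 ∨ ¬p4 ∨ ¬p5) forces p5 = False.
Set p6 = True.
All clauses satisfied.

p1 = True; p2 = False; p3 = True; p4 = True; p5 = False; p6 = True; p7 = True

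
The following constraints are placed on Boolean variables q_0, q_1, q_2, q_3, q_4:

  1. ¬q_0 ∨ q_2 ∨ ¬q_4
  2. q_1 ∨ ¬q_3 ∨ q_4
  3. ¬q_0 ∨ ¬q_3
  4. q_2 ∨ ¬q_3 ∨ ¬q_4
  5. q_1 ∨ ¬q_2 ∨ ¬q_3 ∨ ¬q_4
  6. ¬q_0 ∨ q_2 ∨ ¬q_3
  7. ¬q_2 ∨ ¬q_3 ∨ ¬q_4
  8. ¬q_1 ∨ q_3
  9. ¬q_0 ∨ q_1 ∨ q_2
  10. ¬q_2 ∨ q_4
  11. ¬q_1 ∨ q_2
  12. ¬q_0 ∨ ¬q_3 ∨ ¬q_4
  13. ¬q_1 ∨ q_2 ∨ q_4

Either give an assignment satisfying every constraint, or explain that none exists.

Set q_0 = False.
Set q_1 = False.
Set q_2 = False.
Try q_3 = True:
  (q_1 ∨ ¬q_3 ∨ q_4) forces q_4 = True.
  clause (q_2 ∨ ¬q_3 ∨ ¬q_4) is falsified — backtrack.
So q_3 = False.
Set q_4 = True.
All clauses satisfied.

q_0=F, q_1=F, q_2=F, q_3=F, q_4=T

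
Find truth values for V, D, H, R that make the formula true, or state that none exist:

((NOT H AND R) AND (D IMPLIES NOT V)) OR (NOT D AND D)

V=T, D=F, H=F, R=T

  ((NOT H AND R) AND (D IMPLIES NOT V)) OR (NOT D AND D) = True
    (NOT H AND R) AND (D IMPLIES NOT V) = True
      NOT H AND R = True
        NOT H = True
      D IMPLIES NOT V = True
        NOT V = False
    NOT D AND D = False
      NOT D = True
The formula evaluates to True.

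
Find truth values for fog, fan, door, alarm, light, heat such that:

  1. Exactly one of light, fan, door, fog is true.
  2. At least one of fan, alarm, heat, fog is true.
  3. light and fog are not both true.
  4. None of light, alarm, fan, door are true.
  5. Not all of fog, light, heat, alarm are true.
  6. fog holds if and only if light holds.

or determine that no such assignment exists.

Case alarm = True:
  Constraint (4) is violated (alarm=T) — contradiction.
Case alarm = False:
  (4) forces light = False.
  (4) forces fan = False.
  (4) forces door = False.
  (1) with light=F, fan=F, door=F forces fog = True.
  Constraint (6) is violated (fog=T, light=F) — contradiction.
Both cases fail — unsatisfiable.

Unsatisfiable — no assignment works.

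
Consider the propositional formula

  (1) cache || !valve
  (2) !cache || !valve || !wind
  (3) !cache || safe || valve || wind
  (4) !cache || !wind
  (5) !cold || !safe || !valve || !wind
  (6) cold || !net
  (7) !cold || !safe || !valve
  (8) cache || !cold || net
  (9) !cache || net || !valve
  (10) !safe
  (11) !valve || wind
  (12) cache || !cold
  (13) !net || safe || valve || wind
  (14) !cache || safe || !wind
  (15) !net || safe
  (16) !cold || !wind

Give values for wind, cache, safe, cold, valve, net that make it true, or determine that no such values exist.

Unit clause (!safe) forces safe = False.
In (!net || safe) only !net is left, so net = False.
Set wind = False.
  then (!valve || wind) forces valve = False.
  then (!cache || safe || valve || wind) forces cache = False.
  then (cache || !cold || net) forces cold = False.
All clauses satisfied.

wind = False, cache = False, safe = False, cold = False, valve = False, net = False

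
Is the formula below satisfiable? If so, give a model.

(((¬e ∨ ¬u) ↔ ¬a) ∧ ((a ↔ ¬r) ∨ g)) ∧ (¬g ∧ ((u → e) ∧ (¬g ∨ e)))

e=F, g=F, u=F, r=T, a=F

  ((¬e ∨ ¬u) ↔ ¬a) ∧ ((a ↔ ¬r) ∨ g) = True
    (¬e ∨ ¬u) ↔ ¬a = True
      ¬e ∨ ¬u = True
        ¬e = True
        ¬u = True
      ¬a = True
    (a ↔ ¬r) ∨ g = True
      a ↔ ¬r = True
        ¬r = False
  ¬g ∧ ((u → e) ∧ (¬g ∨ e)) = True
    ¬g = True
    (u → e) ∧ (¬g ∨ e) = True
      u → e = True
      ¬g ∨ e = True
        ¬g = True
Both conjuncts True, so the formula holds.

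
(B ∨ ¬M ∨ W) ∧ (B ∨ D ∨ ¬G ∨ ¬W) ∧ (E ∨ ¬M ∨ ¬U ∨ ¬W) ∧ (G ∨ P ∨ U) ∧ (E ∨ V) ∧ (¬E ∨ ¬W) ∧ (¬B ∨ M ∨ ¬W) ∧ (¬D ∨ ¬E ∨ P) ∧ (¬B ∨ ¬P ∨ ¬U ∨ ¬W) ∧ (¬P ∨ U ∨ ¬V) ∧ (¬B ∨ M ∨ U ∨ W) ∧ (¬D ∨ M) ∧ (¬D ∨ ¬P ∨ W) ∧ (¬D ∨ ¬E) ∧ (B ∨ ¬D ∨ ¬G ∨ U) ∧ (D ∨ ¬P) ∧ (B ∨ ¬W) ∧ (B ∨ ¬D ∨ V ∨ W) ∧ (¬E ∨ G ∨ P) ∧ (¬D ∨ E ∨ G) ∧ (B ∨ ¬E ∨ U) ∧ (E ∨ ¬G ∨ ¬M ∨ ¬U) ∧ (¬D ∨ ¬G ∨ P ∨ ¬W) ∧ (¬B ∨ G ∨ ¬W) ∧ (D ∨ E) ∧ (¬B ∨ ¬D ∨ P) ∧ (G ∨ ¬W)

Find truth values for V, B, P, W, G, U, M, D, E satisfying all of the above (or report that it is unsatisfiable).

V=T; B=T; P=F; W=F; G=T; U=T; M=F; D=F; E=T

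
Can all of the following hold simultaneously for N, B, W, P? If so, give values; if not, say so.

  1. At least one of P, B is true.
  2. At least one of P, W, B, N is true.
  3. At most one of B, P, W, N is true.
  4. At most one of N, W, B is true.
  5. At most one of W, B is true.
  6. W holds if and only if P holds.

N: False, B: True, W: False, P: False

  (1) {P, B}: 1 true — at least one ✓
  (2) {P, W, B, N}: 1 true — at least one ✓
  (3) {B, P, W, N}: 1 true — at most one ✓
  (4) {N, W, B}: 1 true — at most one ✓
  (5) {W, B}: 1 true — at most one ✓
  (6) W=F, P=F — same ✓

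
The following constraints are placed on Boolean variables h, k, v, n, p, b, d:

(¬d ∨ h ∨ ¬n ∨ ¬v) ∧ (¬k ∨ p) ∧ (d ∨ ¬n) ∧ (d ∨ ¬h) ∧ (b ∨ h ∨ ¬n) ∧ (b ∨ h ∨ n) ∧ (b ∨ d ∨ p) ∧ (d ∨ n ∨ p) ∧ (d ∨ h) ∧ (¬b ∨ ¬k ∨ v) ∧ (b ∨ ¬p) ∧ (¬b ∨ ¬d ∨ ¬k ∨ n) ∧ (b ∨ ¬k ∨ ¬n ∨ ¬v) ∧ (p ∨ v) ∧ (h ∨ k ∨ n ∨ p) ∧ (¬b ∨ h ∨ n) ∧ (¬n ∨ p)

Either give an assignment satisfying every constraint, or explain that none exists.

Set h = True.
  then (d ∨ ¬h) forces d = True.
Set k = False.
Set v = True.
Set n = True.
  then (¬n ∨ p) forces p = True.
  then (b ∨ ¬p) forces b = True.
All clauses satisfied.

h=T, k=F, v=T, n=T, p=T, b=T, d=T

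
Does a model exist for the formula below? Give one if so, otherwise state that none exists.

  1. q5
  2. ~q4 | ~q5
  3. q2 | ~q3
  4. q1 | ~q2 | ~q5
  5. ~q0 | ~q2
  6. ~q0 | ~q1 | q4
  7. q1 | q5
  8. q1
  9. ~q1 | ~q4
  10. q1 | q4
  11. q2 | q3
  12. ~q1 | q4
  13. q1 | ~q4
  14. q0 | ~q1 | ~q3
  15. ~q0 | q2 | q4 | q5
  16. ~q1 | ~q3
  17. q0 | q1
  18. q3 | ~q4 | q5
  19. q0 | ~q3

Case q1 = True:
  (q5) forces q5 = True.
  (~q4 | ~q5) forces q4 = False.
  Clause (~q1 | q4) is falsified — contradiction.
Case q1 = False:
  Clause (q1) is falsified — contradiction.
Both cases fail, so the formula is unsatisfiable.

The formula is unsatisfiable.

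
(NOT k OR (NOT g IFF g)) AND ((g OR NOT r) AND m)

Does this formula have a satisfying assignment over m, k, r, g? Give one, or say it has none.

m=T, k=F, r=F, g=F

  NOT k OR (NOT g IFF g) = True
    NOT k = True
    NOT g IFF g = False
      NOT g = True
  (g OR NOT r) AND m = True
    g OR NOT r = True
      NOT r = True
Both conjuncts True, so the formula holds.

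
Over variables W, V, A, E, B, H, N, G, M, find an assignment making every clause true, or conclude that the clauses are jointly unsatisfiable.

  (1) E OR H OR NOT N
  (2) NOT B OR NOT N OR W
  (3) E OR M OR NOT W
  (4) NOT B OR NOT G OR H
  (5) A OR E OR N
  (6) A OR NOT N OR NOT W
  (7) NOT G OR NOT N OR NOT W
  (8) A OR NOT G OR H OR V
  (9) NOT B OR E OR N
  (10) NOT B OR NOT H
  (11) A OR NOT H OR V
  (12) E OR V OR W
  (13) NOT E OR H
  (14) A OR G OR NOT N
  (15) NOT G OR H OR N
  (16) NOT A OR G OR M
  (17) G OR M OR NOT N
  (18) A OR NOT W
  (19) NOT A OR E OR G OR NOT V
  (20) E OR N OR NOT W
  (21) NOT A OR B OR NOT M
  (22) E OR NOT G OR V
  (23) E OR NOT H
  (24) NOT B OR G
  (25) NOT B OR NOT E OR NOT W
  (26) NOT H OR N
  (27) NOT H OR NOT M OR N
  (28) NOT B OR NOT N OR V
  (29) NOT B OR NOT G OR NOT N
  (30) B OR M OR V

W = False, V = True, A = False, E = True, B = False, H = True, N = True, G = True, M = False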